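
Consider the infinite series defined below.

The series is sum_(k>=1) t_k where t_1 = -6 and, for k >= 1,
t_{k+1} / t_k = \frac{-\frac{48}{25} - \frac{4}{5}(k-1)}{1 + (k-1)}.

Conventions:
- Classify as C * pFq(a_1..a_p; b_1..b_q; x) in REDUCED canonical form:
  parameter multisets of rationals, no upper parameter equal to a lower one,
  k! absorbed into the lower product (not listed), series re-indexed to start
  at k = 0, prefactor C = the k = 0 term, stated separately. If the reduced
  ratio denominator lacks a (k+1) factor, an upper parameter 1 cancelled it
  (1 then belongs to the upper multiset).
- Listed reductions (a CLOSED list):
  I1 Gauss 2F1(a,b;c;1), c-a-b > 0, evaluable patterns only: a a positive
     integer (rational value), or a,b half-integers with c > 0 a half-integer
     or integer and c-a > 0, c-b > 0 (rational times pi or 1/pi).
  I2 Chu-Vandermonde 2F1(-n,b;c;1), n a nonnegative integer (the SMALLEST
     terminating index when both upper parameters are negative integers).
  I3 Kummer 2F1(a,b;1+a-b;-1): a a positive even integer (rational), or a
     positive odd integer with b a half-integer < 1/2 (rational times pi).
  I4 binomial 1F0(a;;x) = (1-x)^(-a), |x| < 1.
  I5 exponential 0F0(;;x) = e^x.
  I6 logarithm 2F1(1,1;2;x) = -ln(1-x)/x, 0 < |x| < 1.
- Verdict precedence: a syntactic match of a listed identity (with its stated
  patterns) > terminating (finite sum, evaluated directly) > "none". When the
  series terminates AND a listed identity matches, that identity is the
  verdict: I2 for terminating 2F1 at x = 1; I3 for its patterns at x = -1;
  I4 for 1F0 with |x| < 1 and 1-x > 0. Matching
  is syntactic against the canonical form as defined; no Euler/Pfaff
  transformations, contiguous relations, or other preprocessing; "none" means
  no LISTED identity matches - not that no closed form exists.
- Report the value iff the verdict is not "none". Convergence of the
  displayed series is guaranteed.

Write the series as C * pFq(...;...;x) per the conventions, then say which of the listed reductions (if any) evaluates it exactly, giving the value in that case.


Prefactor -6, argument -\frac{4}{5}: 1F0 with upper {\frac{12}{5}} over lower {-}. Verdict: the I4 binomial reduction matches (the 1F0 binomial series: exponent -12/5, x = -\frac{4}{5}). Its exact value is \left(-6\right) \cdot \left(\frac{9}{5}\right)^{-\frac{12}{5}}.

First insight: t_0 being -6, the expanded ratio factors over Q; C = -6, x = -4/5, roots give parameters.
Adjacent-term ratio: r(k) = -\frac{4}{5} * (k+\frac{12}{5}) / [(k+1)] ; factor over Q: parameters, x = -\frac{4}{5}, and C = -6.


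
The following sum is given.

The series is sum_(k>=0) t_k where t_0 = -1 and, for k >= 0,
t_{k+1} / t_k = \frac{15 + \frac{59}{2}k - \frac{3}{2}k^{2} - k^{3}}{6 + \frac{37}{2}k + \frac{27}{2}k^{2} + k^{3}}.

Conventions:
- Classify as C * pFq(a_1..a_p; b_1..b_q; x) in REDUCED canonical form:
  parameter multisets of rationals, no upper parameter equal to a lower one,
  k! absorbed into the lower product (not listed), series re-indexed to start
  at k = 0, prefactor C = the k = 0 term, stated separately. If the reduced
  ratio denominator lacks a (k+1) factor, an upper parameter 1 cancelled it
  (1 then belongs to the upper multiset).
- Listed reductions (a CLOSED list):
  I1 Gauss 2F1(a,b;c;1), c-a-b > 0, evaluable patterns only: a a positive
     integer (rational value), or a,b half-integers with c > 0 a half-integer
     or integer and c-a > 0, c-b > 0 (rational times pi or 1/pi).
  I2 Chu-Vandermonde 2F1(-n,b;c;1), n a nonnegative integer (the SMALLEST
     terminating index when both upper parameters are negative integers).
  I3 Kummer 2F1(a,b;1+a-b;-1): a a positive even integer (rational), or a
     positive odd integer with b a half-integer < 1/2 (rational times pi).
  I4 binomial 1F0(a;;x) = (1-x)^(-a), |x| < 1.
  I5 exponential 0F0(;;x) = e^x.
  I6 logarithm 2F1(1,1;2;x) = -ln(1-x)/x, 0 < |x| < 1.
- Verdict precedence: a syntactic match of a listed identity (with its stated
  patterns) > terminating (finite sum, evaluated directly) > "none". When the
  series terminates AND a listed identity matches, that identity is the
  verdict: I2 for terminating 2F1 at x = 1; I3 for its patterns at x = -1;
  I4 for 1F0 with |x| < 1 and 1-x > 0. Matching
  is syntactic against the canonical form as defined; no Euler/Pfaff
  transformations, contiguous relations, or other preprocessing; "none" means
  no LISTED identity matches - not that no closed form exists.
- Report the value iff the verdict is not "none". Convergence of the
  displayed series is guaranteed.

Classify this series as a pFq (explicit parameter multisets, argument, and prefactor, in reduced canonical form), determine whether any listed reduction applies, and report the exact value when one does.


Prefactor -1, argument -1: 2F1 with upper {-5, 6} over lower {12}. Verdict: the Kummer evaluation I3 applies (x = -1; c = 12 equals 1+a-b for upper {-5, 6}: listed pattern). Its exact value is -\frac{33}{4}.

Structural cue: t_0 = -1 here, and factor the ratio over Q (prefactor -1): negated roots = parameters.
Step ratio: r(k) = -1 * (k-5) (k+6) / [(k+12) (k+1)] - rational in k. x = -1; t_0 = -1; negate the roots.


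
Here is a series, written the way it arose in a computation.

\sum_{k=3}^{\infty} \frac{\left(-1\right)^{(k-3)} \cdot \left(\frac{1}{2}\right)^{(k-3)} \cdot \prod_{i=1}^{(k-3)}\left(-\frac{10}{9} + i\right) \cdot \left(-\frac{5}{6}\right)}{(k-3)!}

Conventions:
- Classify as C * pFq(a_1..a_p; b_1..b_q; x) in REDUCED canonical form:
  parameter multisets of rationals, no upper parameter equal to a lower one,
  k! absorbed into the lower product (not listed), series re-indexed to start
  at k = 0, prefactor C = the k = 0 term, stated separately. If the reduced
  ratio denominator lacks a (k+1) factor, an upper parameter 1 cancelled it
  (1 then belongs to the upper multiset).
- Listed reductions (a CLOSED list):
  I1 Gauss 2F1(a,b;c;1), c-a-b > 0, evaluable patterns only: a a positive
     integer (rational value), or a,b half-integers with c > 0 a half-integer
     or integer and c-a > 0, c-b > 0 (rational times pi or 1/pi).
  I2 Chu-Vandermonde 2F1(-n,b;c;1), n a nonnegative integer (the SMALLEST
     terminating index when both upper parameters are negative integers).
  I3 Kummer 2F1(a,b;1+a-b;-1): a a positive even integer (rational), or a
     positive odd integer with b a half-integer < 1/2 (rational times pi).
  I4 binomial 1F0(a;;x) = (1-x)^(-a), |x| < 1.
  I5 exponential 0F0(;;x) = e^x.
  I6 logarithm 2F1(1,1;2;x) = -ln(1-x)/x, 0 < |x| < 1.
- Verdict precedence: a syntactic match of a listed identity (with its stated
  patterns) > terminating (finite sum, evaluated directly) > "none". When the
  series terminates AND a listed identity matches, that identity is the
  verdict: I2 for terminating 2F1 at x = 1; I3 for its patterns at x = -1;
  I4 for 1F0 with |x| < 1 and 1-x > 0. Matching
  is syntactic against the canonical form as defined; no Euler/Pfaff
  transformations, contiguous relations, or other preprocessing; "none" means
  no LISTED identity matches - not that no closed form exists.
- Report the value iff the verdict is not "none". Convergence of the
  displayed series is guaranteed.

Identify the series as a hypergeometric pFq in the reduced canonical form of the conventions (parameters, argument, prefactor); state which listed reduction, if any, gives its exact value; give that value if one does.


x = -\frac{1}{2} here; the reduced form reads 1F0, upper {-\frac{1}{9}}, lower {-}, C = -\frac{5}{6}. Verdict: the I4 binomial reduction applies (the 1F0 binomial series: exponent 1/9, x = -\frac{1}{2}). Hence: \left(-\frac{5}{6}\right) \cdot \left(\frac{3}{2}\right)^{\frac{1}{9}}.

Key observation: t_0 = -\frac{5}{6} here, and the running product (prefactor -5/6) telescopes to a rising factorial.
Step ratio: r(k) = -\frac{1}{2} * (k-\frac{1}{9}) / [(k+1)] ; factor over Q: parameters, x = -\frac{1}{2}, and C = -\frac{5}{6}.


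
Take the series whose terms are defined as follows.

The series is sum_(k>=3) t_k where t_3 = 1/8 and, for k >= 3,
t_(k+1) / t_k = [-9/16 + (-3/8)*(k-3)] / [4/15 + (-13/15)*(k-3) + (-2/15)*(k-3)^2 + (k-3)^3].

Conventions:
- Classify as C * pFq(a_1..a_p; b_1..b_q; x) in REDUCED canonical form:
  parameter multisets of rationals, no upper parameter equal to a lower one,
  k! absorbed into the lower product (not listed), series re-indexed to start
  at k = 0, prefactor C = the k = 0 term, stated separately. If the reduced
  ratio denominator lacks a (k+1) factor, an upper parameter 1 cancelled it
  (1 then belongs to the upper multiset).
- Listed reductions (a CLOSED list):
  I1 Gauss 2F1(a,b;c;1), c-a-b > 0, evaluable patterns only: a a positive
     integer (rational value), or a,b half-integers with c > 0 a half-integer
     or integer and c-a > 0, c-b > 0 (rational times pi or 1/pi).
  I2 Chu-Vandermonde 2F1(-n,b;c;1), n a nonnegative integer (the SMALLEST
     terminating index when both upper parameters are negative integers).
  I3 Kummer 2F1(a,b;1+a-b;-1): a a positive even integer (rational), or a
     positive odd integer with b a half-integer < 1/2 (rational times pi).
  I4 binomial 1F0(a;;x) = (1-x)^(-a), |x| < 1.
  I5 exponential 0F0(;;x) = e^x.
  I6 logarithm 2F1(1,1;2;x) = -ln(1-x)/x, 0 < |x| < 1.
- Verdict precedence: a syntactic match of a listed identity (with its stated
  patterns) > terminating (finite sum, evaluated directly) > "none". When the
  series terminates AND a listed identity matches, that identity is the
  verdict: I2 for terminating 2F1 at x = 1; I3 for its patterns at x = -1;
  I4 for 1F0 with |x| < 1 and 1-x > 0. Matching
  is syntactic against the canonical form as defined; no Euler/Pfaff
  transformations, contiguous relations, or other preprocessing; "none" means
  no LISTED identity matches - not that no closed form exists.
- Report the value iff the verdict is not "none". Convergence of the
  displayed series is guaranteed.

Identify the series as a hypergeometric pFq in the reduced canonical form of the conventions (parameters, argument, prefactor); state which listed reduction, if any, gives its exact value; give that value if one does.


Reduced: x = -3/8, 1F2, upper = {3/2}, lower = {-4/5, -1/3}, C = 1/8. Verdict: none here - no I1-I6 shape fits x = -3/8 with lower {-4/5, -1/3}.

First insight: x = (-3/8) and roots of the ratio polynomials (C = 1/8, x = -3/8) are the negated parameters.
Term ratio: r(k) = (-3/8) * (k+3/2) / [(k-4/5) (k-1/3) (k+1)] - rational in k. x = (-3/8); t_0 = 1/8; negate the roots.


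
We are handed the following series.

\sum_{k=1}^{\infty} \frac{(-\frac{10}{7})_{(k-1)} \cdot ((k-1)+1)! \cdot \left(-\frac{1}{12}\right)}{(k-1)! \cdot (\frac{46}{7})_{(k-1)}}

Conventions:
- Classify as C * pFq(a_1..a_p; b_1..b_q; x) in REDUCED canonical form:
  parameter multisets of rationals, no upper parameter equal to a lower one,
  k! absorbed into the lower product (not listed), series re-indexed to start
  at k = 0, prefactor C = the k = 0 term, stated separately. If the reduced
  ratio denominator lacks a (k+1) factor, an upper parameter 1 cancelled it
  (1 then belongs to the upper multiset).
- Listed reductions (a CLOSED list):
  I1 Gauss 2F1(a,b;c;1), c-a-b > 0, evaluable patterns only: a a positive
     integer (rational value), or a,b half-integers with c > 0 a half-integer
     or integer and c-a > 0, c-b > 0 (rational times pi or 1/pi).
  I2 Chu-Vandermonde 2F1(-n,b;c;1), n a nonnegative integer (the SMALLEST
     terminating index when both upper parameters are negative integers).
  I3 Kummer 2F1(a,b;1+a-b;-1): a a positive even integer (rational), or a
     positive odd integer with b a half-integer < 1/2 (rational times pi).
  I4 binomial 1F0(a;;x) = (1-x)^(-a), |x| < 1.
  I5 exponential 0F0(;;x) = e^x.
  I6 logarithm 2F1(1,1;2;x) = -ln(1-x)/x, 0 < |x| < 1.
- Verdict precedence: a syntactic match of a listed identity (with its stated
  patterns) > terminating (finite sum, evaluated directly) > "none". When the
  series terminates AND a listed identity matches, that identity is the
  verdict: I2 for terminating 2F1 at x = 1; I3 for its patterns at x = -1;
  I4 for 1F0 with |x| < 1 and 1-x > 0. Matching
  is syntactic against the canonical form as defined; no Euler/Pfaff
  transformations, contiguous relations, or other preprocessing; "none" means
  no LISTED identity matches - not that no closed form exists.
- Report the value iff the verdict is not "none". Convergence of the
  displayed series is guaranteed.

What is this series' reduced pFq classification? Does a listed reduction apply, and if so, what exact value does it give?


First insight: with t_0 = -\frac{1}{12}, the factorial ratio (C = -1/12, x = 1) (k+a-1)!/(a-1)! is a rising factorial (a)_k.
Ratio: r(k) = 1 * (k-\frac{10}{7}) (k+2) / [(k+\frac{46}{7}) (k+1)] - rational; roots negated = parameters, x = 1, C = -\frac{1}{12}.

The series (x = 1) is 2F1: upper {-\frac{10}{7}, 2}, lower {\frac{46}{7}}, prefactor -\frac{1}{12}. Verdict: this is the Gauss summation I1 (x = 1: the Gamma ratio telescopes since c-a-b = 6 > 0 and a = 2 in Z>0). Exact value: -\frac{52}{1029}.


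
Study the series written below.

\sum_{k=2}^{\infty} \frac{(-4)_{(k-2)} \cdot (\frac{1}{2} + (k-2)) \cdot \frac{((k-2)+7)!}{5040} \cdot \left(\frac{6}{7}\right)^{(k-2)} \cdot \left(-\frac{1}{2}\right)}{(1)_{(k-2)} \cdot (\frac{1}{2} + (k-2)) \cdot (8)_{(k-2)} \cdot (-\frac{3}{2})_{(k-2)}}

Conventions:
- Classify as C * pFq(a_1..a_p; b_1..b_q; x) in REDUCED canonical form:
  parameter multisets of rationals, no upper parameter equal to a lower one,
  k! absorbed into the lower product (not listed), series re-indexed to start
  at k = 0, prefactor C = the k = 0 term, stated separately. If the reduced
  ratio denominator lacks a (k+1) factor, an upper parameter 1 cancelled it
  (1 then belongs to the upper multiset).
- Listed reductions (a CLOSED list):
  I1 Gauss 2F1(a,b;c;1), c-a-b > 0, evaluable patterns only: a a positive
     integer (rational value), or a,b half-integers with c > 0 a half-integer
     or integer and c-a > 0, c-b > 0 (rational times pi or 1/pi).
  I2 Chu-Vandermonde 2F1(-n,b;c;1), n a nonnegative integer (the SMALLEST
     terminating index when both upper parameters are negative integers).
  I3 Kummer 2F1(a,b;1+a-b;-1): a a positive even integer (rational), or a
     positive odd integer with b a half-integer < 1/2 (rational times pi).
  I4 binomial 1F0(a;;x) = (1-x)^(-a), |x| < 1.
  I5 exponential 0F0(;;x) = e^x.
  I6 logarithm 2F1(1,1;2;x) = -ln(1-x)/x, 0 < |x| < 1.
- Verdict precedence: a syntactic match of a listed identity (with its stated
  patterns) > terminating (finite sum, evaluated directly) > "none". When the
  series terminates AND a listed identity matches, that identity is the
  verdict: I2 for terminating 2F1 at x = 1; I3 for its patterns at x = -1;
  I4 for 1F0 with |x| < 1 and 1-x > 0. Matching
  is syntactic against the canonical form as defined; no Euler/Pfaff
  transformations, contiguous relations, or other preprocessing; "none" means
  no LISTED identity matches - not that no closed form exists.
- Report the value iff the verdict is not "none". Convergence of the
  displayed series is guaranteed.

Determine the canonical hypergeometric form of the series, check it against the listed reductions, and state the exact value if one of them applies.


Prefactor -\frac{1}{2}, argument \frac{6}{7}: 1F1 with upper {-4} over lower {-\frac{3}{2}}. Verdict: terminating - no listed pattern fits, but -4 in the upper list cuts the series at k = 4; direct evaluation. Its exact value is -\frac{8177}{4802}.

The tell: x = \frac{6}{7} and the parameter 8 appears in both the upper and lower lists and cancels (alongside the other common factor).
Step ratio: r(k) = \frac{6}{7} * (k-4) / [(k-\frac{3}{2}) (k+1)] - rational in k. x = \frac{6}{7}; t_0 = -\frac{1}{2}; negate the roots.


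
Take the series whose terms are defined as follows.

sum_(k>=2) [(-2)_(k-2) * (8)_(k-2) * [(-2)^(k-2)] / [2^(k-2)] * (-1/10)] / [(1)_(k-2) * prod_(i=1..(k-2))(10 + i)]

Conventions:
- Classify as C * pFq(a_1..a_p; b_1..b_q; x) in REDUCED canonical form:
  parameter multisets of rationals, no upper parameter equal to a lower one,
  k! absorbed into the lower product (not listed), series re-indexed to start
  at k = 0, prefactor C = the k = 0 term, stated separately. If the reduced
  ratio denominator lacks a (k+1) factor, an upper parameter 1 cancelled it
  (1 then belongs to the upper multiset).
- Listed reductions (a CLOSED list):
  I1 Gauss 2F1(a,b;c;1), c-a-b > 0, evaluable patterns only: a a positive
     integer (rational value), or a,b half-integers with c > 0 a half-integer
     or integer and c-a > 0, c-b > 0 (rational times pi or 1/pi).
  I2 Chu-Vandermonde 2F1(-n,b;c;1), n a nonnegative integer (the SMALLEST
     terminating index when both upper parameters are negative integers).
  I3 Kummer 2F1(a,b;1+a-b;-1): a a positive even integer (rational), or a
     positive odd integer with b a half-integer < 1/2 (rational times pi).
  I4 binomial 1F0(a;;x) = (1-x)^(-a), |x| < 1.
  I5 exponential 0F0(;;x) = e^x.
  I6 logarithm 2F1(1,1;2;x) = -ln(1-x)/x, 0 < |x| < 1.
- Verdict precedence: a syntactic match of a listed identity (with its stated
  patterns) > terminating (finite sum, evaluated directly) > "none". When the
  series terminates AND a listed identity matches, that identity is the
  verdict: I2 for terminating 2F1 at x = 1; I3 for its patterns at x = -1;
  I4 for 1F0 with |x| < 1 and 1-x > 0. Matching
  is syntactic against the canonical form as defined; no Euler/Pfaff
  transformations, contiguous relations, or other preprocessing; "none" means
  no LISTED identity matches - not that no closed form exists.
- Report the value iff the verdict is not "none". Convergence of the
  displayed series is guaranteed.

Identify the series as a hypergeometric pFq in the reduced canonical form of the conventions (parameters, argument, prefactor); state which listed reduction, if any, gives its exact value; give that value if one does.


Key step: t_0 being -1/10, the two k-th powers (prefactor -1/10) combine into one argument.
Step ratio: r(k) = (-1) * (k-2) (k+8) / [(k+11) (k+1)] - poly over poly, x = (-1) from leading terms; C = -1/10 at k = 0.

At argument -1: a 2F1 with upper {-2, 8}, lower {11}, scaled by C = -1/10. Verdict: the Kummer evaluation I3 matches (x = -1; c = 11 equals 1+a-b for upper {-2, 8}: listed pattern). Value: -3/10.


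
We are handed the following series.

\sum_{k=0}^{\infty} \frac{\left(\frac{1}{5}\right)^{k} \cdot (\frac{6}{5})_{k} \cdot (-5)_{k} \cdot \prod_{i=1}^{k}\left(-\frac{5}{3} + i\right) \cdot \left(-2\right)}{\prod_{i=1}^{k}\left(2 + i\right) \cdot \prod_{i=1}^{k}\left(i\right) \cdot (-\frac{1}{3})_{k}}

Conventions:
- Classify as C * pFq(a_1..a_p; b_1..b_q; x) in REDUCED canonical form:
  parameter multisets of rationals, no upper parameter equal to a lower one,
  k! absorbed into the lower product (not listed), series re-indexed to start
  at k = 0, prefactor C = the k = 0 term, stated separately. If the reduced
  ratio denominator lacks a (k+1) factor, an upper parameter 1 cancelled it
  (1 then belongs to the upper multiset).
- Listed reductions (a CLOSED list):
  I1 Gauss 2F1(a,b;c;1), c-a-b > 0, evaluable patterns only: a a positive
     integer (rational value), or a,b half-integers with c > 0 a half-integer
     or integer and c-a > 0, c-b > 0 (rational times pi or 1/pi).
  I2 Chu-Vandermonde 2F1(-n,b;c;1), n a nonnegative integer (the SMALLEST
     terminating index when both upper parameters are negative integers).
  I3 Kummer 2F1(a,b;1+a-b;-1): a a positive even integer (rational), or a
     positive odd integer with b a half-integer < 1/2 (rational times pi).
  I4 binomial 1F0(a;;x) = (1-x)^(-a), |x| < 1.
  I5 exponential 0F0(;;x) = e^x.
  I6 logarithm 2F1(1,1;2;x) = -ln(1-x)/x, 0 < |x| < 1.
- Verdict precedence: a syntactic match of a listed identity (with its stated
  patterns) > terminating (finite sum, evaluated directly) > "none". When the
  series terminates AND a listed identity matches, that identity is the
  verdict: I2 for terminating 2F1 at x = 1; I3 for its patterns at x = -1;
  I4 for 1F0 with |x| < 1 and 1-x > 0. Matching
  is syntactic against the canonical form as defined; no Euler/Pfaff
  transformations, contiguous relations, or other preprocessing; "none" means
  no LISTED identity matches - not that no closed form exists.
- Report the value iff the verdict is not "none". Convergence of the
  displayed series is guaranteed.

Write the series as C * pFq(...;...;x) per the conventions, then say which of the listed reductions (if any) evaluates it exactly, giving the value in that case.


Classification (C = -2): 3F2 with upper {-5, -\frac{2}{3}, \frac{6}{5}}, lower {-\frac{1}{3}, 3}, argument x = \frac{1}{5}. Verdict: terminating. With -5 upstairs the series is a 6-term polynomial sum; evaluated term by term. Value: -\frac{27297444}{48828125}.

First insight: from the first term -2: the lower running product (prefactor -2) is a rising factorial.
Ratio: r(k) = \frac{1}{5} * (k-5) (k-\frac{2}{3}) (k+\frac{6}{5}) / [(k-\frac{1}{3}) (k+3) (k+1)] ; factor over Q: parameters, x = \frac{1}{5}, and C = -2.


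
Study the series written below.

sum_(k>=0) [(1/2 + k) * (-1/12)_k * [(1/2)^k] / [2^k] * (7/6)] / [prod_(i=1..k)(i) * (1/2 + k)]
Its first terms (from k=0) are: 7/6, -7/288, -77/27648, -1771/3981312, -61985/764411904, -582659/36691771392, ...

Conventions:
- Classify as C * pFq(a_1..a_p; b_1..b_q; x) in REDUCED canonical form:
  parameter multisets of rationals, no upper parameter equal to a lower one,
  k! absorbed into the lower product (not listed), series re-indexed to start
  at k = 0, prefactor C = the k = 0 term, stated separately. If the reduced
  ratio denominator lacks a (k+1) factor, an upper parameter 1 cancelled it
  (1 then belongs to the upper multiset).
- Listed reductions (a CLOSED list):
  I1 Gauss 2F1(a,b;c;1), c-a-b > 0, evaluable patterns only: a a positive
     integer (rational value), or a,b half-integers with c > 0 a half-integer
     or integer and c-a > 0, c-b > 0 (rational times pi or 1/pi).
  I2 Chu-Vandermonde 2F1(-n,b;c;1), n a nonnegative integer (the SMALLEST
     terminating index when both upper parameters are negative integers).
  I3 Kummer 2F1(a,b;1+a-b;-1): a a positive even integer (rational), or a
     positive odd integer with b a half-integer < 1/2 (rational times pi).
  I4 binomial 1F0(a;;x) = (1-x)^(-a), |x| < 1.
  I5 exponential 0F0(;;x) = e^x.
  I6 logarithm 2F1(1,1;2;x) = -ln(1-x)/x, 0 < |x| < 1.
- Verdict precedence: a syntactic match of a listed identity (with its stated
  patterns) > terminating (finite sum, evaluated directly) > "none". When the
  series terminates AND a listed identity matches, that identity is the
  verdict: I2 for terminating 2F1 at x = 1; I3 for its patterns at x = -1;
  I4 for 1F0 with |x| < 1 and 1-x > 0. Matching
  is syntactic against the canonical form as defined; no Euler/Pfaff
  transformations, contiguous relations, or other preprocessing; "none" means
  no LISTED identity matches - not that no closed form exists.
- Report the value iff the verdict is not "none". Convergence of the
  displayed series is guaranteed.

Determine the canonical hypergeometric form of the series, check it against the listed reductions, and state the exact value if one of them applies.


This is 7/6 * 1F0(-1/12; -; 1/4) in reduced canonical form. Verdict (x = 1/4): binomial (I4) applies (the 1F0 binomial series: exponent 1/12, x = 1/4). Hence: (7/6) * (3/4)^(1/12).

The tell: t_0 being 7/6, the product of the first k integers (C = 7/6) is k!.
Step ratio: r(k) = (1/4) * (k-1/12) / [(k+1)] - rational in k, leading ratio (1/4); with t_0 = 7/6, classification follows.


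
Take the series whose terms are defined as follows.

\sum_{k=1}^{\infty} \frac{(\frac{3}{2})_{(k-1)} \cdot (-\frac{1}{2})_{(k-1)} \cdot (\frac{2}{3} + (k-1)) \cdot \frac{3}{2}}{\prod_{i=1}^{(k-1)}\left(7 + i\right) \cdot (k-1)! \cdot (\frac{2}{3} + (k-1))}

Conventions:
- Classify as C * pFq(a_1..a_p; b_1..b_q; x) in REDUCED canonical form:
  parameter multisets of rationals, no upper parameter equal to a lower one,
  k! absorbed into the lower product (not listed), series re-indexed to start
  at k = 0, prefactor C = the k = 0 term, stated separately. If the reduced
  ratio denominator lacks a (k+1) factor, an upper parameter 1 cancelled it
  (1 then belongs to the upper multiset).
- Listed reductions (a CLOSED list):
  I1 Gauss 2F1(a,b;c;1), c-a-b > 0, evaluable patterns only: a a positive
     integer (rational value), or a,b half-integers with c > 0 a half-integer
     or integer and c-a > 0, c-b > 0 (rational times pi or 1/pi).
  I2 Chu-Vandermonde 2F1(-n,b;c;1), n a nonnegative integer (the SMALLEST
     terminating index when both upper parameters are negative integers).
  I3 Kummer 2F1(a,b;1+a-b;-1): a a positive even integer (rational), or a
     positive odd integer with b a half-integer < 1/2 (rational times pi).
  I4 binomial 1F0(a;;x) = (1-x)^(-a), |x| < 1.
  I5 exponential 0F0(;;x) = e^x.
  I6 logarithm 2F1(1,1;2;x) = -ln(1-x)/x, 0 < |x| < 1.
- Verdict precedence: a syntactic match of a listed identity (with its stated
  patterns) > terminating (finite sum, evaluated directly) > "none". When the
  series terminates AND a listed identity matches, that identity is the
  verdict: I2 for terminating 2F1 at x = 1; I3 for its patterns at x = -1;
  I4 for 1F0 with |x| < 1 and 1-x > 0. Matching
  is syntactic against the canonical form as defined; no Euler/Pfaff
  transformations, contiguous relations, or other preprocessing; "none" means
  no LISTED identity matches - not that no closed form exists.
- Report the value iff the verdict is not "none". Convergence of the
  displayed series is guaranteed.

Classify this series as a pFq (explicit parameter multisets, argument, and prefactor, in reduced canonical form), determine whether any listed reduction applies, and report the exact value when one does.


With C = \frac{3}{2}: the canonical form is 2F1(-\frac{1}{2}, \frac{3}{2}; 8; 1). Verdict: the half-integer Gauss pattern (I1) matches (x = 1; upper {-\frac{1}{2}, \frac{3}{2}} half-integers, c = 8 in the evaluable pattern). Exact value: \frac{2097152}{495495} / \pi.

Structural cue: with t_0 = \frac{3}{2}, the factor k + 2/3 cancels (top and bottom), leaving prefactor 3/2.
Step ratio: r(k) = 1 * (k-\frac{1}{2}) (k+\frac{3}{2}) / [(k+8) (k+1)] - rational in k, leading ratio 1; with t_0 = \frac{3}{2}, classification follows.


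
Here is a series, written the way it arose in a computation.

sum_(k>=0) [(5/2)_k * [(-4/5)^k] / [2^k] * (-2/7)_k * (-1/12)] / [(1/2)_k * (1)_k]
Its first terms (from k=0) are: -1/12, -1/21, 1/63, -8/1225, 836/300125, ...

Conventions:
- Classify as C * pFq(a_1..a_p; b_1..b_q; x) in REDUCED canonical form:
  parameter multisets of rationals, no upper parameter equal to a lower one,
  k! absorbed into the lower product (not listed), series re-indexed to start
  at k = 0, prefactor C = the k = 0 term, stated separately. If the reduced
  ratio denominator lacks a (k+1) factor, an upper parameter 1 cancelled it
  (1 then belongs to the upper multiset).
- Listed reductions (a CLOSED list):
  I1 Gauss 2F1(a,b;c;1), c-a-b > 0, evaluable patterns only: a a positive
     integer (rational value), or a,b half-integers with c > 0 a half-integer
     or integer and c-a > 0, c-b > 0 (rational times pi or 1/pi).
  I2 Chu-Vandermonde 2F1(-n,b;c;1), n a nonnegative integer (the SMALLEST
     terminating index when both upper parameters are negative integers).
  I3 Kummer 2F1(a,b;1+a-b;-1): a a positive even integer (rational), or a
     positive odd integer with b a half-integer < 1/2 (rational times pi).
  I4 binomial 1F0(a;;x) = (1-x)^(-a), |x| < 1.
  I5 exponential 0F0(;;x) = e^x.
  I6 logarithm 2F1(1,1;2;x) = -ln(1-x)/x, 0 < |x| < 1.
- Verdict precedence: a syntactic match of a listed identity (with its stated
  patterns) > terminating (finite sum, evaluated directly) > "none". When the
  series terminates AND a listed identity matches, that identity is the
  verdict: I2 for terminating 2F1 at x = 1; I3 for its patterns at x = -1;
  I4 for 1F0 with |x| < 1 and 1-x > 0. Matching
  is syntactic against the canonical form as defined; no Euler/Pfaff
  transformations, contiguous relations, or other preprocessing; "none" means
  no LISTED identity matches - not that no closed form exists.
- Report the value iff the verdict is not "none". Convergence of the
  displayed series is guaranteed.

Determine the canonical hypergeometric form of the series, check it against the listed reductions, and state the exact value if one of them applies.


With C = -1/12: the canonical form is 2F1(-2/7, 5/2; 1/2; -2/5). Verdict: none. A 2F1 with upper {-2/7, 5/2} fits none of I1-I6 at x = -2/5; the sum runs forever.

First insight: from the first term -1/12: the two k-th powers (prefactor -1/12) combine into one argument.
Term ratio: r(k) = (-2/5) * (k-2/7) (k+5/2) / [(k+1/2) (k+1)] - rational in k, leading ratio (-2/5); with t_0 = -1/12, classification follows.


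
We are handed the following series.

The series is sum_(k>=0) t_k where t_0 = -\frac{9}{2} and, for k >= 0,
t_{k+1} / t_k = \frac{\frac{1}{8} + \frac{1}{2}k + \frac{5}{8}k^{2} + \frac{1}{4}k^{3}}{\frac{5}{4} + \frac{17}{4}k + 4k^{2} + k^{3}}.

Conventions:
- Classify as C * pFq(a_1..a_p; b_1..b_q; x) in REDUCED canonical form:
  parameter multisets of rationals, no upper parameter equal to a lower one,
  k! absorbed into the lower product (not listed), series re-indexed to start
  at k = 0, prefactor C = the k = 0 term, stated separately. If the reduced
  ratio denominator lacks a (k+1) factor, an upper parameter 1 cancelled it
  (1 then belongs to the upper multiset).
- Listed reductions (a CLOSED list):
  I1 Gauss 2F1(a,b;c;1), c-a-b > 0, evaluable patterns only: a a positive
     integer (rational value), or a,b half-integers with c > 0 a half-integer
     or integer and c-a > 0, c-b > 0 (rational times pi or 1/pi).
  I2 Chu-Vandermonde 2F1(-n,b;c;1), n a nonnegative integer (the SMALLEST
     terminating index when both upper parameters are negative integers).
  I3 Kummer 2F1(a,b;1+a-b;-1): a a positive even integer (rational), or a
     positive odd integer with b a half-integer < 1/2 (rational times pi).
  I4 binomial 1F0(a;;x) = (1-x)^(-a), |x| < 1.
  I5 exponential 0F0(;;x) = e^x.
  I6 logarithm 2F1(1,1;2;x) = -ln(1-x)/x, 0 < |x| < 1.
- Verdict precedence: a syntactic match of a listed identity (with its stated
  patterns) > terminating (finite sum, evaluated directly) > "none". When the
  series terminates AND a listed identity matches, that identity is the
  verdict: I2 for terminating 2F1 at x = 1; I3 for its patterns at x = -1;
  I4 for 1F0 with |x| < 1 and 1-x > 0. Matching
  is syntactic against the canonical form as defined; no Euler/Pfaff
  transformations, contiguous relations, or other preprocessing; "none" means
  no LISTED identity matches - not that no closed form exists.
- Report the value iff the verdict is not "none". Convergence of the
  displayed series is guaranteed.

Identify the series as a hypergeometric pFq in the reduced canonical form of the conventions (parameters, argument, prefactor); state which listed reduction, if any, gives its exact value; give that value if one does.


Key observation: x = \frac{1}{4} and the ratio is unreduced: k + 1/2 divides both sides (prefactor -9/2).
Adjacent-term ratio: r(k) = \frac{1}{4} * (k+1) (k+1) / [(k+\frac{5}{2}) (k+1)] - rational; roots negated = parameters, x = \frac{1}{4}, C = -\frac{9}{2}.

x = \frac{1}{4} here; the reduced form reads 2F1, upper {1, 1}, lower {\frac{5}{2}}, C = -\frac{9}{2}. Verdict: none (x = \frac{1}{4}): each listed identity misses the multisets {1, 1} ; {\frac{5}{2}}.


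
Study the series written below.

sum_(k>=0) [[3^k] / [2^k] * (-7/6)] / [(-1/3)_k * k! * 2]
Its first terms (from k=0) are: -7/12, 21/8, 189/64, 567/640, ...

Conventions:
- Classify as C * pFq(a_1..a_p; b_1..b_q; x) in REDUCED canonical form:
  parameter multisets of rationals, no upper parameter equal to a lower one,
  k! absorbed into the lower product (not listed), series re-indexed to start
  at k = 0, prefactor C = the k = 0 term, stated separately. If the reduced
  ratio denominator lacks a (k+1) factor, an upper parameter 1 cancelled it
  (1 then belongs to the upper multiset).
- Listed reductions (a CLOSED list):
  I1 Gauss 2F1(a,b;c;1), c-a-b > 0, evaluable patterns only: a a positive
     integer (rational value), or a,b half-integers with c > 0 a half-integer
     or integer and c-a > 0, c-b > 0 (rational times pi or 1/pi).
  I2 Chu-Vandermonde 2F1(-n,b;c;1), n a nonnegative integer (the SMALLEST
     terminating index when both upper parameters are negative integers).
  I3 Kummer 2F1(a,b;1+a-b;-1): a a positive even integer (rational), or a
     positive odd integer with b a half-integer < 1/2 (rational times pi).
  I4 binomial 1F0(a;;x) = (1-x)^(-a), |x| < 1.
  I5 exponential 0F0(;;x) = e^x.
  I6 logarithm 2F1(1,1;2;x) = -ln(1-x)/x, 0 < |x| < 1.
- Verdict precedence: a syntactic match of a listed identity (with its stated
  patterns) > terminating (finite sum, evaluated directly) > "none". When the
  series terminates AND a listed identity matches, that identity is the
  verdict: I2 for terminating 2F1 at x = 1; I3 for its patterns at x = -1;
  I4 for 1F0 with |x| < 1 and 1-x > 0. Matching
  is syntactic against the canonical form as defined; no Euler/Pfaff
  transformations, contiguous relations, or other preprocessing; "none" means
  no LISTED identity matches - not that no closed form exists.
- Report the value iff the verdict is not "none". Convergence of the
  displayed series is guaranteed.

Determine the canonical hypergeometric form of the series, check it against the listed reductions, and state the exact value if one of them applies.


The tell: with t_0 = -7/12, the two k-th powers (C = -7/12) combine into one argument.
Consecutive-term ratio: r(k) = (3/2) * 1 / [(k-1/3) (k+1)] - rational in k. x = (3/2); t_0 = -7/12; negate the roots.

Classification (C = -7/12): 0F1 with upper {-}, lower {-1/3}, argument x = 3/2. Verdict: none here - no I1-I6 shape fits x = 3/2 with lower {-1/3}.


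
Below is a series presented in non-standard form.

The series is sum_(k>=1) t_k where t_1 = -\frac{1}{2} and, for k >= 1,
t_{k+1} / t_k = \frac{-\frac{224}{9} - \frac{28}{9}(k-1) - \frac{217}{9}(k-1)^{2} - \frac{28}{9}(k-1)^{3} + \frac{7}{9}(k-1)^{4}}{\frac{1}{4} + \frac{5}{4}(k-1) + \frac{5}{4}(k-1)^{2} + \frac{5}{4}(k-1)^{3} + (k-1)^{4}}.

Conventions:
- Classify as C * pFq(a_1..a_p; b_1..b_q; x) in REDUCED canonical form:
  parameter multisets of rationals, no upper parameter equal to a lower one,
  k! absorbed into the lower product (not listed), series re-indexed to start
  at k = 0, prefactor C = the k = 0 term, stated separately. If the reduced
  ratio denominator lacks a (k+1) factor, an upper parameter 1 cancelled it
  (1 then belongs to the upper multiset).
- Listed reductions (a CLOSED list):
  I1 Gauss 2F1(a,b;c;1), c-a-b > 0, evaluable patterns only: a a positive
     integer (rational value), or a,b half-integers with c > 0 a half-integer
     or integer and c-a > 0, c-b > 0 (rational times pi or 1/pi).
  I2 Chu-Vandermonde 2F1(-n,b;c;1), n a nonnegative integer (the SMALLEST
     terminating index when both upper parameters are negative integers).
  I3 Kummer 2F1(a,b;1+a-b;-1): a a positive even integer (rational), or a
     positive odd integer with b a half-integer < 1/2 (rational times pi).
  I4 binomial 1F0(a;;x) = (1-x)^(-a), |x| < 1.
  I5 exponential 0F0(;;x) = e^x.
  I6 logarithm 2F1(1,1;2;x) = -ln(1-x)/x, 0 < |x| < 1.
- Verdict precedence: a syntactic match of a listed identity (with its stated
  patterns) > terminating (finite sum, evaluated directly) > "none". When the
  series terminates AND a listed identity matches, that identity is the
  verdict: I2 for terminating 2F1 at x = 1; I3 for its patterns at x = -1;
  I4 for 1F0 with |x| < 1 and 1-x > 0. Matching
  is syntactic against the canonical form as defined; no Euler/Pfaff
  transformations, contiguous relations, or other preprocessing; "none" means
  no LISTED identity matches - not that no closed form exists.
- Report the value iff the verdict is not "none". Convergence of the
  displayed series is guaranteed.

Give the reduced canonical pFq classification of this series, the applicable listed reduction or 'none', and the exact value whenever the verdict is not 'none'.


The series (x = \frac{7}{9}) is 2F1: upper {-8, 4}, lower {\frac{1}{4}}, prefactor -\frac{1}{2}. Verdict: terminating - upper -8 stops the sum at k = 8; the 9 terms are added exactly. Value: -\frac{45691577801}{551772869778}.

First insight: t_0 being -\frac{1}{2}, the expanded ratio factors over Q; C = -1/2, x = 7/9, roots give parameters.
Term ratio: r(k) = \frac{7}{9} * (k-8) (k+4) / [(k+\frac{1}{4}) (k+1)] - rational; roots negated = parameters, x = \frac{7}{9}, C = -\frac{1}{2}.


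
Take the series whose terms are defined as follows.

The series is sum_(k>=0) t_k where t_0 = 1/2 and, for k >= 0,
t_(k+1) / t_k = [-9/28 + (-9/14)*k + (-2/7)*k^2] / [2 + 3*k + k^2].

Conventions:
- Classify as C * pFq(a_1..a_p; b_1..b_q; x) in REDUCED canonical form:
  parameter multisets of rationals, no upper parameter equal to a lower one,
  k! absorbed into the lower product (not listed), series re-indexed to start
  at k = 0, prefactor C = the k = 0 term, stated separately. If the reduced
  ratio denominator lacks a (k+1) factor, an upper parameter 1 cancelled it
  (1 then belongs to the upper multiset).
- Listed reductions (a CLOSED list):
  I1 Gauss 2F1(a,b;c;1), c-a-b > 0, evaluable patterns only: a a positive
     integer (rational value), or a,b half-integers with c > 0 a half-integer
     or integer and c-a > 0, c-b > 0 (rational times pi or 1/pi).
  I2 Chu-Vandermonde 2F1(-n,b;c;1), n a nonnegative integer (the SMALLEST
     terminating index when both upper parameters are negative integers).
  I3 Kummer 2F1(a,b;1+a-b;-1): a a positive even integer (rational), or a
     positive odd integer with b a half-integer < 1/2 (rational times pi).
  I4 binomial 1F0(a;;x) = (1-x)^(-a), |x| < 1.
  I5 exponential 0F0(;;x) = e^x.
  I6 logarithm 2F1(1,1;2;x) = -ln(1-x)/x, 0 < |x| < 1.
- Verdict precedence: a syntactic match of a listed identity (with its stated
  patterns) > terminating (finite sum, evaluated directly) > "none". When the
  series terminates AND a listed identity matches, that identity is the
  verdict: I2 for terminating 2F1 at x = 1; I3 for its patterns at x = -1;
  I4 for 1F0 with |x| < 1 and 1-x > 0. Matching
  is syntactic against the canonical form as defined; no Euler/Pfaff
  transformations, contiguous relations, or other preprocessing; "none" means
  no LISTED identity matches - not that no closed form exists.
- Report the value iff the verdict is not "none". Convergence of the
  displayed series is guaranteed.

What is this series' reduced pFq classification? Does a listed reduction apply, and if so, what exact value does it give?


The series (x = -2/7) is 2F1: upper {3/4, 3/2}, lower {2}, prefactor 1/2. Verdict: none - at argument -2/7 the multisets {3/4, 3/2} ; {2} match no listed identity.

First insight: with t_0 = 1/2, roots of the ratio polynomials (prefactor 1/2) are the negated parameters.
Ratio: r(k) = (-2/7) * (k+3/4) (k+3/2) / [(k+2) (k+1)] ; factor over Q: parameters, x = (-2/7), and C = 1/2.


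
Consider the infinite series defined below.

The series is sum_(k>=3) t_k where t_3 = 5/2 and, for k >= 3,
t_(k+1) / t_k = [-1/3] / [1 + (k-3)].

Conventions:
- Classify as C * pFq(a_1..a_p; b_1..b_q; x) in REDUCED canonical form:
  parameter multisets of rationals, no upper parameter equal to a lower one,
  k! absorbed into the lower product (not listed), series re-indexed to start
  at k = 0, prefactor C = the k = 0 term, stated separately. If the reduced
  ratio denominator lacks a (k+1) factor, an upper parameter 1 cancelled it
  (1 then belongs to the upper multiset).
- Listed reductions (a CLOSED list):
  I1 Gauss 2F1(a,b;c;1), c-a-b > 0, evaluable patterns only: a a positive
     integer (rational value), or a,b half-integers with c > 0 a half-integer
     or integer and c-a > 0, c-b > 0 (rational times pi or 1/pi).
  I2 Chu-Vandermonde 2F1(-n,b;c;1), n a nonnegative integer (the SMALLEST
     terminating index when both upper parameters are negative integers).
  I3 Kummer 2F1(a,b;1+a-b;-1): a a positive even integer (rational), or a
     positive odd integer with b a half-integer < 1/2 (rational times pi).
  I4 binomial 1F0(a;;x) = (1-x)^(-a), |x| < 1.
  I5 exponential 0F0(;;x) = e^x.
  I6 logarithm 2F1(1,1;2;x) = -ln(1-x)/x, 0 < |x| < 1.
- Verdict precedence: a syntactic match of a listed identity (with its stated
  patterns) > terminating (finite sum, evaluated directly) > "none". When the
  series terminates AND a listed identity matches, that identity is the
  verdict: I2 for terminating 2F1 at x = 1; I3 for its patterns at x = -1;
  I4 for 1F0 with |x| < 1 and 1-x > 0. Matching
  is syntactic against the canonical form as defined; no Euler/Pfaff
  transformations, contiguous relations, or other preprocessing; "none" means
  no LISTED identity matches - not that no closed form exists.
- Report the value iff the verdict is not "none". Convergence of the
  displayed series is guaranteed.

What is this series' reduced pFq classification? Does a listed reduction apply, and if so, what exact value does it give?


The tell: x = (-1/3) and roots of the ratio polynomials (prefactor 5/2) are the negated parameters.
Ratio: r(k) = (-1/3) * 1 / [(k+1)] - rational; roots negated = parameters, x = (-1/3), C = 5/2.

Reduced: x = -1/3, 0F0, upper = {-}, lower = {-}, C = 5/2. Verdict (x = -1/3): the I5 exponential reduction applies (the 0F0 exponential series at x = -1/3). Sum: (5/2) * e^(-1/3).
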